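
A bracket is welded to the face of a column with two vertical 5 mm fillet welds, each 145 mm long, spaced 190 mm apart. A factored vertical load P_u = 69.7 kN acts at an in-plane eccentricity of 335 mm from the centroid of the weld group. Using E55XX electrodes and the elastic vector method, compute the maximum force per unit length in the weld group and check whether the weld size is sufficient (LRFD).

E55XX → F_EXX = 550 MPa.
Total weld length L_w = 290 mm. Treat welds as unit-width lines.
Polar moment about centroid: J = 2[d³/12 + d(b/2)²] = 2[145³/12 + 145×95²] = 3125000 mm³.
Direct shear f_v = P/L_w = 69.7×10³ / 290 = 240.3 N/mm (vertical).
Torsion M = P·e = 69.7×10³ × 335 = 23350000 N·mm.
Critical point at (x, y) = (95, 72.5) from centroid. f_tx = M·y/J = 541.6 N/mm; f_ty = M·x/J = 709.7 N/mm.
Resultant f_max = √[f_tx² + (f_v + f_ty)²] = √[541.6² + (240.3 + 709.7)²] = 1094 N/mm.
Capacity per unit length: φr_n = 0.75 × 0.6 × 550 × (0.707 × 5) = 874.9 N/mm.
1094 > 874.9 → NOT adequate.

f_max ≈ 1090 N/mm; NOT adequate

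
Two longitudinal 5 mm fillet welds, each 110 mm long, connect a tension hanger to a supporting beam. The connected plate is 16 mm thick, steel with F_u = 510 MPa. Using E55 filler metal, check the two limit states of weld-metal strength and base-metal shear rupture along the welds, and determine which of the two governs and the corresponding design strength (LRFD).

E55XX → F_EXX = 550 MPa.
t_e = 0.707 × 5 = 3.535 mm; L = 220 mm.
Weld metal: φR_n = 0.75 × 0.6 × 550 × 3.535 × 220 × 10⁻³ = 192.5 kN.
Base metal (shear rupture): φR_n = 0.75 × 0.6 × 510 × 16 × 220 × 10⁻³ = 807.8 kN.
Governing: weld metal.

φR_n ≈ 192 kN (weld metal governs)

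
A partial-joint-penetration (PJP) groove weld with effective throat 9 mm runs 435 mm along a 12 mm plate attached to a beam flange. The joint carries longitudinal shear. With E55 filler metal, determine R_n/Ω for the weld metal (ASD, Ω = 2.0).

E55XX → F_EXX = 550 MPa.
Effective throat (given) t_e = 9 mm.
A_we = 9 × 435 = 3915 mm².
F_nw = 0.6 F_EXX = 330 MPa.
R_n/Ω = (330 × 3915) / 2.0 × 10⁻³ = 646 kN.

R_n/Ω ≈ 646 kN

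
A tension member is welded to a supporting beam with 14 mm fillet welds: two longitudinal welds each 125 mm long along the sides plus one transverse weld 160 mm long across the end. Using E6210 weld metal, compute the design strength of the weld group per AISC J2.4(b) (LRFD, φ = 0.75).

φR_n ≈ 1250 kN

E62XX → F_EXX = 620 MPa.
t_e = 0.707 × 14 = 9.898 mm.
R_nwl = 0.6 × 620 × 9.898 × 250 × 10⁻³ = 920.5 kN (longitudinal, 2 welds).
R_nwt = 0.6 × 620 × 9.898 × 160 × 10⁻³ = 589.1 kN (transverse, base value).
(i) R_nwl + R_nwt = 1510 kN; (ii) 0.85 R_nwl + 1.5 R_nwt = 1666 kN.
R_n = max = 1666 kN [governs: (ii)]; φR_n = 1250 kN.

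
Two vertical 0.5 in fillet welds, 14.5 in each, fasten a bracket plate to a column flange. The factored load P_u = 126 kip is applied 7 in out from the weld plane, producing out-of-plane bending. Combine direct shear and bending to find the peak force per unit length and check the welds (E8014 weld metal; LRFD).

f_max ≈ 13.3 kip/in; NOT adequate

E80XX → F_EXX = 80 ksi.
L_w = 2 × 14.5 = 29 in; section modulus (unit throat) S = 2 × L²/6 = 70.08 in².
Direct shear f_v = P/L_w = 126/29 = 4.345 kip/in.
Moment M = P × e = 126 × 7 = 882 kip·in; bending f_b = M/S = 12.59 kip/in.
f_max = √(f_v² + f_b²) = √(4.345² + 12.59²) = 13.31 kip/in.
φr_n = 0.75 × 0.6 × 80 × (0.707 × 0.5) = 12.73 kip/in → NOT adequate.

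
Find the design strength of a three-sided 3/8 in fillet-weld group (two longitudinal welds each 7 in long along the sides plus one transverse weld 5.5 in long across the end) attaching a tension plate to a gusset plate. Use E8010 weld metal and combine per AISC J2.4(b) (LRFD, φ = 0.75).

φR_n ≈ 192 kips

E80XX → F_EXX = 80 ksi.
t_e = 0.707 × 0.375 = 0.2651 in.
R_nwl = 0.6 × 80 × 0.2651 × 14 = 178.2 kips (longitudinal, 2 welds).
R_nwt = 0.6 × 80 × 0.2651 × 5.5 = 69.99 kips (transverse, base value).
(i) R_nwl + R_nwt = 248.2 kips; (ii) 0.85 R_nwl + 1.5 R_nwt = 256.4 kips.
R_n = max = 256.4 kips [governs: (ii)]; φR_n = 192.3 kips.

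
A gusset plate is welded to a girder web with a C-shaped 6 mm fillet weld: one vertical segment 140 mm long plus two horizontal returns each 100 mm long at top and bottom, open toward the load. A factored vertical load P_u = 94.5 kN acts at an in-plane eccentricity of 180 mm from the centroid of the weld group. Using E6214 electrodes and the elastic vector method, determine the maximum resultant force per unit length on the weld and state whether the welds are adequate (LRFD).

E62XX → F_EXX = 620 MPa.
Total weld length L_w = 340 mm. Treat welds as unit-width lines.
Centroid: x̄ = 2×100×50 / 340 = 29.41 mm from the vertical weld.
Polar moment about centroid: J = I_x + I_y = [140³/12 + 2×100×70²] + [140×29.41² + 2(100³/12 + 100×20.59²)] = 1581000 mm³.
Direct shear f_v = P/L_w = 94.5×10³ / 340 = 277.9 N/mm (vertical).
Torsion M = P·e = 94.5×10³ × 180 = 17010000 N·mm.
Critical point at (x, y) = (70.59, 70) from centroid. f_tx = M·y/J = 753 N/mm; f_ty = M·x/J = 759.4 N/mm.
Resultant f_max = √[f_tx² + (f_v + f_ty)²] = √[753² + (277.9 + 759.4)²] = 1282 N/mm.
Capacity per unit length: φr_n = 0.75 × 0.6 × 620 × (0.707 × 6) = 1184 N/mm.
1282 > 1184 → NOT adequate.

f_max ≈ 1280 N/mm; NOT adequate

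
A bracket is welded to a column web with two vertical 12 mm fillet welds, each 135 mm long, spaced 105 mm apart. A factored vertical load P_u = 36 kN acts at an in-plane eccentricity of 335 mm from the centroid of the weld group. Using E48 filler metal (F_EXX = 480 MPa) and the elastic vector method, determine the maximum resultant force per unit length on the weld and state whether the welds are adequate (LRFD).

f_max ≈ 981 N/mm; adequate

Total weld length L_w = 270 mm. Treat welds as unit-width lines.
Polar moment about centroid: J = 2[d³/12 + d(b/2)²] = 2[135³/12 + 135×52.5²] = 1154000 mm³.
Direct shear f_v = P/L_w = 36×10³ / 270 = 133.3 N/mm (vertical).
Torsion M = P·e = 36×10³ × 335 = 12060000 N·mm.
Critical point at (x, y) = (52.5, 67.5) from centroid. f_tx = M·y/J = 705.3 N/mm; f_ty = M·x/J = 548.5 N/mm.
Resultant f_max = √[f_tx² + (f_v + f_ty)²] = √[705.3² + (133.3 + 548.5)²] = 981 N/mm.
Capacity per unit length: φr_n = 0.75 × 0.6 × 480 × (0.707 × 12) = 1833 N/mm.
981 ≤ 1833 → adequate.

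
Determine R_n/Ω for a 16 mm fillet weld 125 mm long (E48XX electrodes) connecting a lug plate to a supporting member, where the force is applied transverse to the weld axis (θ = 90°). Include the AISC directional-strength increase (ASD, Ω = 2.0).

R_n/Ω ≈ 305 kN

E48XX → F_EXX = 480 MPa.
t_e = 0.707 × 16 = 11.31 mm; A_we = 11.31 × 125 = 1414 mm².
Directional factor: 1.0 + 0.5 sin^1.5(90°) = 1.5.
F_nw = 0.6 × 480 × 1.5 = 432 MPa.
R_n/Ω = (432 × 1414) / 2.0 × 10⁻³ = 305.4 kN.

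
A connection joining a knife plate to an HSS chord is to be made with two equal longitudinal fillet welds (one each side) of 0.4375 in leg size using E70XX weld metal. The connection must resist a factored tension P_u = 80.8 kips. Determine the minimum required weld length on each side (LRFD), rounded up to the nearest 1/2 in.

E70XX → F_EXX = 70 ksi.
Throat t_e = 0.707 × 0.4375 = 0.3093 in.
φr_n = 0.75 × 0.6 × 70 × 0.3093 = 9.743 kips/in.
L_req = P_u / φr_n = 80.8 / 9.743 = 8.293 in total.
Per side: 8.293 / 2 = 4.146 in.
Round up → use L = 4.5 in on each side.

L = 4.5 in on each side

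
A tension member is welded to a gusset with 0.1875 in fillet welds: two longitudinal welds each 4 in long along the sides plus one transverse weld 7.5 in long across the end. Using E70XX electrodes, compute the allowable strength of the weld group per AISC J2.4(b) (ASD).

E70XX → F_EXX = 70 ksi.
t_e = 0.707 × 0.1875 = 0.1326 in.
R_nwl = 0.6 × 70 × 0.1326 × 8 = 44.54 kips (longitudinal, 2 welds).
R_nwt = 0.6 × 70 × 0.1326 × 7.5 = 41.76 kips (transverse, base value).
(i) R_nwl + R_nwt = 86.3 kips; (ii) 0.85 R_nwl + 1.5 R_nwt = 100.5 kips.
R_n = max = 100.5 kips [governs: (ii)]; R_n/Ω = 50.25 kips.

R_n/Ω ≈ 50.2 kips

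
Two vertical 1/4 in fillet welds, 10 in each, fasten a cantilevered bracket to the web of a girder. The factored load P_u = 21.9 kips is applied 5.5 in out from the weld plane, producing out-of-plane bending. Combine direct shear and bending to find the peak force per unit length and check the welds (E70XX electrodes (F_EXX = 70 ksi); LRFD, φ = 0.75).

f_max ≈ 3.78 kip/in; adequate

L_w = 2 × 10 = 20 in; section modulus (unit throat) S = 2 × L²/6 = 33.33 in².
Direct shear f_v = P/L_w = 21.9/20 = 1.095 kip/in.
Moment M = P × e = 21.9 × 5.5 = 120.45 kip·in; bending f_b = M/S = 3.613 kip/in.
f_max = √(f_v² + f_b²) = √(1.095² + 3.613²) = 3.776 kip/in.
φr_n = 0.75 × 0.6 × 70 × (0.707 × 0.25) = 5.568 kip/in → adequate.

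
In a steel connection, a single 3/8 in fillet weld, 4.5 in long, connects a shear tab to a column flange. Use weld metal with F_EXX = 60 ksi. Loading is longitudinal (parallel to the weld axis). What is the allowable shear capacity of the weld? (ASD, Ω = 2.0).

Effective throat t_e = 0.707 × 0.375 = 0.2651 in.
Total length L = 4.5 in; A_we = 0.2651 × 4.5 = 1.193 in².
F_nw = 0.6 F_EXX = 0.6 × 60 = 36 ksi.
R_n = 36 × 1.193 = 42.95 kip; R_n/Ω = 42.95/2.0 = 21.48 kip.

R_n/Ω ≈ 21.5 kip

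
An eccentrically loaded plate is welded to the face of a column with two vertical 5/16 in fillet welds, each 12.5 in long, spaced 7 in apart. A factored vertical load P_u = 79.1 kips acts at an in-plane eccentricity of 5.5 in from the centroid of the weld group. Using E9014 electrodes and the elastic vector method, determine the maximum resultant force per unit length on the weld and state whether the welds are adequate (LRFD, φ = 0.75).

E90XX → F_EXX = 90 ksi.
Total weld length L_w = 25 in. Treat welds as unit-width lines.
Polar moment about centroid: J = 2[d³/12 + d(b/2)²] = 2[12.5³/12 + 12.5×3.5²] = 631.8 in³.
Direct shear f_v = P/L_w = 79.1 / 25 = 3.164 kip/in (vertical).
Torsion M = P·e = 79.1 × 5.5 = 435.05 kip·in.
Critical point at (x, y) = (3.5, 6.25) from centroid. f_tx = M·y/J = 4.304 kip/in; f_ty = M·x/J = 2.41 kip/in.
Resultant f_max = √[f_tx² + (f_v + f_ty)²] = √[4.304² + (3.164 + 2.41)²] = 7.042 kip/in.
Capacity per unit length: φr_n = 0.75 × 0.6 × 90 × (0.707 × 0.3125) = 8.948 kip/in.
7.042 ≤ 8.948 → adequate.

f_max ≈ 7.04 kip/in; adequate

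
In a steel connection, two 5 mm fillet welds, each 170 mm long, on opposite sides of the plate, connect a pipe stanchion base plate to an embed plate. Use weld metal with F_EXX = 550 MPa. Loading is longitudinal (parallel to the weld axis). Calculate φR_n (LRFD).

Effective throat t_e = 0.707 × 5 = 3.535 mm.
Total length L = 340 mm; A_we = 3.535 × 340 = 1202 mm².
F_nw = 0.6 F_EXX = 0.6 × 550 = 330 MPa.
φR_n = 0.75 × 330 × 1202 × 10⁻³ = 297.5 kN.

φR_n ≈ 297 kN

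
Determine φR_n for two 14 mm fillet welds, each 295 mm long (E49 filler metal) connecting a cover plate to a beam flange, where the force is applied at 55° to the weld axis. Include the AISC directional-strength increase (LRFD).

E49XX → F_EXX = 490 MPa.
t_e = 0.707 × 14 = 9.898 mm; A_we = 9.898 × 590 = 5840 mm².
Directional factor: 1.0 + 0.5 sin^1.5(55°) = 1.371.
F_nw = 0.6 × 490 × 1.371 = 403 MPa.
φR_n = 0.75 × 403 × 5840 × 10⁻³ = 1765 kN.

φR_n ≈ 1770 kN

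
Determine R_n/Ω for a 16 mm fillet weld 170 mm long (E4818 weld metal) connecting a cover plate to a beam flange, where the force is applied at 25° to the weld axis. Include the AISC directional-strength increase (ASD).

E48XX → F_EXX = 480 MPa.
t_e = 0.707 × 16 = 11.31 mm; A_we = 11.31 × 170 = 1923 mm².
Directional factor: 1.0 + 0.5 sin^1.5(25°) = 1.137.
F_nw = 0.6 × 480 × 1.137 = 327.6 MPa.
R_n/Ω = (327.6 × 1923) / 2.0 × 10⁻³ = 315 kN.

R_n/Ω ≈ 315 kN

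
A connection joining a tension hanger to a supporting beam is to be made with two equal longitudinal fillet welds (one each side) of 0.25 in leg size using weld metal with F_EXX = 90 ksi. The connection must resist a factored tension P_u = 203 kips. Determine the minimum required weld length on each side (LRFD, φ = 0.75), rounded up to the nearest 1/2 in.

Throat t_e = 0.707 × 0.25 = 0.1767 in.
φr_n = 0.75 × 0.6 × 90 × 0.1767 = 7.158 kips/in.
L_req = P_u / φr_n = 203 / 7.158 = 28.36 in total.
Per side: 28.36 / 2 = 14.18 in.
Round up → use L = 14.5 in on each side.

L = 14.5 in on each side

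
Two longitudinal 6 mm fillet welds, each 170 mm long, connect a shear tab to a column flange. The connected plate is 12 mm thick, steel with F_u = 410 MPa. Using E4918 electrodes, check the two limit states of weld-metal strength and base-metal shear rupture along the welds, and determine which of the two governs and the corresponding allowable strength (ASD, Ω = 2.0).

R_n/Ω ≈ 212 kN (weld metal governs)

E49XX → F_EXX = 490 MPa.
t_e = 0.707 × 6 = 4.242 mm; L = 340 mm.
Weld metal: R_n/Ω = (1/2.0) × 0.6 × 490 × 4.242 × 340 × 10⁻³ = 212 kN.
Base metal (shear rupture): R_n/Ω = (1/2.0) × 0.6 × 410 × 12 × 340 × 10⁻³ = 501.8 kN.
Governing: weld metal.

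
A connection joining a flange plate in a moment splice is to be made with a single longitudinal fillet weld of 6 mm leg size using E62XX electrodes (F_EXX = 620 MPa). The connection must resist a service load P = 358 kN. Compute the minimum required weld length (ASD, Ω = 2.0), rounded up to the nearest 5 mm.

L = 455 mm

Throat t_e = 0.707 × 6 = 4.242 mm.
r_n/Ω = (0.6 × 620 × 4.242) / 2.0 = 789 N/mm = 0.789 kN/mm.
L_req = P / (r_n/Ω) = 358 / 0.789 = 453.7 mm total.
Round up → use L = 455 mm.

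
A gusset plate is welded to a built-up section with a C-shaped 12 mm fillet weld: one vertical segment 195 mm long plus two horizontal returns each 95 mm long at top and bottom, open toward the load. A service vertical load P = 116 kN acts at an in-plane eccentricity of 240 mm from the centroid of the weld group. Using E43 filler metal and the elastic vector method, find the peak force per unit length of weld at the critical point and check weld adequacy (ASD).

f_max ≈ 1410 N/mm; NOT adequate

E43XX → F_EXX = 430 MPa.
Total weld length L_w = 385 mm. Treat welds as unit-width lines.
Centroid: x̄ = 2×95×47.5 / 385 = 23.44 mm from the vertical weld.
Polar moment about centroid: J = I_x + I_y = [195³/12 + 2×95×97.5²] + [195×23.44² + 2(95³/12 + 95×24.06²)] = 2784000 mm³.
Direct shear f_v = P/L_w = 116×10³ / 385 = 301.3 N/mm (vertical).
Torsion M = P·e = 116×10³ × 240 = 27840000 N·mm.
Critical point at (x, y) = (71.56, 97.5) from centroid. f_tx = M·y/J = 975 N/mm; f_ty = M·x/J = 715.6 N/mm.
Resultant f_max = √[f_tx² + (f_v + f_ty)²] = √[975² + (301.3 + 715.6)²] = 1409 N/mm.
Capacity per unit length: r_n/Ω = (1/2.0) × 0.6 × 430 × (0.707 × 12) = 1094 N/mm.
1409 > 1094 → NOT adequate.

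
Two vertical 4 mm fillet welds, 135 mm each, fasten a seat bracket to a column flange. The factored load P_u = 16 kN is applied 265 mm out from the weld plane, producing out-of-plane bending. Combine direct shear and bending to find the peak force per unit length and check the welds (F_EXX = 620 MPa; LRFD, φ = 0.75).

L_w = 2 × 135 = 270 mm; section modulus (unit throat) S = 2 × L²/6 = 6075 mm².
Direct shear f_v = P/L_w = 16×10³/270 = 59.26 N/mm.
Moment M = P × e = 16×10³ × 265 = 4240000 N·mm; bending f_b = M/S = 697.9 N/mm.
f_max = √(f_v² + f_b²) = √(59.26² + 697.9²) = 700.5 N/mm.
φr_n = 0.75 × 0.6 × 620 × (0.707 × 4) = 789 N/mm → adequate.

f_max ≈ 700 N/mm; adequate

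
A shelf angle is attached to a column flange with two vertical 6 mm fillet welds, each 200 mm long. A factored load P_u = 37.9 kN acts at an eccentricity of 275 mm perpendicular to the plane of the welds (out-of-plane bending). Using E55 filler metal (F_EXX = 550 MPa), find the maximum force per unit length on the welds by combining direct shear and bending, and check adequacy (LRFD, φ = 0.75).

f_max ≈ 787 N/mm; adequate

L_w = 2 × 200 = 400 mm; section modulus (unit throat) S = 2 × L²/6 = 13330 mm².
Direct shear f_v = P/L_w = 37.9×10³/400 = 94.75 N/mm.
Moment M = P × e = 37.9×10³ × 275 = 10422000 N·mm; bending f_b = M/S = 781.7 N/mm.
f_max = √(f_v² + f_b²) = √(94.75² + 781.7²) = 787.4 N/mm.
φr_n = 0.75 × 0.6 × 550 × (0.707 × 6) = 1050 N/mm → adequate.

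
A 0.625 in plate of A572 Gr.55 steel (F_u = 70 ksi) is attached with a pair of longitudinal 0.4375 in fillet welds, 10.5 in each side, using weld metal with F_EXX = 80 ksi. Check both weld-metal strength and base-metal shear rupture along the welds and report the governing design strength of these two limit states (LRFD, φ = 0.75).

t_e = 0.707 × 0.4375 = 0.3093 in; L = 21 in.
Weld metal: φR_n = 0.75 × 0.6 × 80 × 0.3093 × 21 = 233.8 kips.
Base metal (shear rupture): φR_n = 0.75 × 0.6 × 70 × 0.625 × 21 = 413.4 kips.
Governing: weld metal.

φR_n ≈ 234 kips (weld metal governs)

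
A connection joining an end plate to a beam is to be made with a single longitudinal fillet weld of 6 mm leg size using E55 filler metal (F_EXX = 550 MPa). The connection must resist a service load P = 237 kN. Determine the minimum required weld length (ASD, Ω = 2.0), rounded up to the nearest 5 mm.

L = 340 mm

Throat t_e = 0.707 × 6 = 4.242 mm.
r_n/Ω = (0.6 × 550 × 4.242) / 2.0 = 699.9 N/mm = 0.6999 kN/mm.
L_req = P / (r_n/Ω) = 237 / 0.6999 = 338.6 mm total.
Round up → use L = 340 mm.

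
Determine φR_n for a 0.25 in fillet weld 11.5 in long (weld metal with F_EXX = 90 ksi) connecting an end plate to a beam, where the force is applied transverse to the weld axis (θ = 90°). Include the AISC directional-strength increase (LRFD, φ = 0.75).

t_e = 0.707 × 0.25 = 0.1767 in; A_we = 0.1767 × 11.5 = 2.033 in².
Directional factor: 1.0 + 0.5 sin^1.5(90°) = 1.5.
F_nw = 0.6 × 90 × 1.5 = 81 ksi.
φR_n = 0.75 × 81 × 2.033 = 123.5 kip.

φR_n ≈ 123 kip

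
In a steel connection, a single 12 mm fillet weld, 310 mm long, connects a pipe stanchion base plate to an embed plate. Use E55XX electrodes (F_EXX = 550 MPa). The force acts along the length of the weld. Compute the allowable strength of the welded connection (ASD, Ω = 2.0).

Effective throat t_e = 0.707 × 12 = 8.484 mm.
Total length L = 310 mm; A_we = 8.484 × 310 = 2630 mm².
F_nw = 0.6 F_EXX = 0.6 × 550 = 330 MPa.
R_n = 330 × 2630 × 10⁻³ = 867.9 kN; R_n/Ω = 867.9/2.0 = 434 kN.

R_n/Ω ≈ 434 kN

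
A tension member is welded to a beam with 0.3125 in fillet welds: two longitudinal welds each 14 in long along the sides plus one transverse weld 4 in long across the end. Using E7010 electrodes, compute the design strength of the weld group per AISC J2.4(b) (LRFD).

E70XX → F_EXX = 70 ksi.
t_e = 0.707 × 0.3125 = 0.2209 in.
R_nwl = 0.6 × 70 × 0.2209 × 28 = 259.8 kips (longitudinal, 2 welds).
R_nwt = 0.6 × 70 × 0.2209 × 4 = 37.12 kips (transverse, base value).
(i) R_nwl + R_nwt = 296.9 kips; (ii) 0.85 R_nwl + 1.5 R_nwt = 276.5 kips.
R_n = max = 296.9 kips [governs: (i)]; φR_n = 222.7 kips.

φR_n ≈ 223 kips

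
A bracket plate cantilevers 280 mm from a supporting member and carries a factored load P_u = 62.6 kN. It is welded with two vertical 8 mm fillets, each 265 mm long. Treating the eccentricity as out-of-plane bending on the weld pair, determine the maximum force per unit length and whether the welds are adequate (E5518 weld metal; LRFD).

E55XX → F_EXX = 550 MPa.
L_w = 2 × 265 = 530 mm; section modulus (unit throat) S = 2 × L²/6 = 23410 mm².
Direct shear f_v = P/L_w = 62.6×10³/530 = 118.1 N/mm.
Moment M = P × e = 62.6×10³ × 280 = 17528000 N·mm; bending f_b = M/S = 748.8 N/mm.
f_max = √(f_v² + f_b²) = √(118.1² + 748.8²) = 758.1 N/mm.
φr_n = 0.75 × 0.6 × 550 × (0.707 × 8) = 1400 N/mm → adequate.

f_max ≈ 758 N/mm; adequate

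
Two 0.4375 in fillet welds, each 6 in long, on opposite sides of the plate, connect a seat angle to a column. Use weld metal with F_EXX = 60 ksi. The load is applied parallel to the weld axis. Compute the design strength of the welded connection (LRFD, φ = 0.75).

φR_n ≈ 100 kip

Effective throat t_e = 0.707 × 0.4375 = 0.3093 in.
Total length L = 12 in; A_we = 0.3093 × 12 = 3.712 in².
F_nw = 0.6 F_EXX = 0.6 × 60 = 36 ksi.
φR_n = 0.75 × 36 × 3.712 = 100.2 kip.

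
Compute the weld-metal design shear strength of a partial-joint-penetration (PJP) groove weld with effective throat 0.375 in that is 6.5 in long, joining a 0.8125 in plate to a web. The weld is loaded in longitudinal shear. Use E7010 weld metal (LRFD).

φR_n ≈ 76.8 kips

E70XX → F_EXX = 70 ksi.
Effective throat (given) t_e = 0.375 in.
A_we = 0.375 × 6.5 = 2.438 in².
F_nw = 0.6 F_EXX = 42 ksi.
φR_n = 0.75 × 42 × 2.438 = 76.78 kips.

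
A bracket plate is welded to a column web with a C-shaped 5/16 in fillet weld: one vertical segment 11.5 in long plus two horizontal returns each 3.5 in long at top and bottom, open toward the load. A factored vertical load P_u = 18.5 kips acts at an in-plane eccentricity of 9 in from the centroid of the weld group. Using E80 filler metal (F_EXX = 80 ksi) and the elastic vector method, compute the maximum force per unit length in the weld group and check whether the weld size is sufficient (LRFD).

Total weld length L_w = 18.5 in. Treat welds as unit-width lines.
Centroid: x̄ = 2×3.5×1.75 / 18.5 = 0.6622 in from the vertical weld.
Polar moment about centroid: J = I_x + I_y = [11.5³/12 + 2×3.5×5.75²] + [11.5×0.6622² + 2(3.5³/12 + 3.5×1.088²)] = 378.6 in³.
Direct shear f_v = P/L_w = 18.5 / 18.5 = 1 kip/in (vertical).
Torsion M = P·e = 18.5 × 9 = 166.5 kip·in.
Critical point at (x, y) = (2.838, 5.75) from centroid. f_tx = M·y/J = 2.528 kip/in; f_ty = M·x/J = 1.248 kip/in.
Resultant f_max = √[f_tx² + (f_v + f_ty)²] = √[2.528² + (1 + 1.248)²] = 3.383 kip/in.
Capacity per unit length: φr_n = 0.75 × 0.6 × 80 × (0.707 × 0.3125) = 7.954 kip/in.
3.383 ≤ 7.954 → adequate.

f_max ≈ 3.38 kip/in; adequate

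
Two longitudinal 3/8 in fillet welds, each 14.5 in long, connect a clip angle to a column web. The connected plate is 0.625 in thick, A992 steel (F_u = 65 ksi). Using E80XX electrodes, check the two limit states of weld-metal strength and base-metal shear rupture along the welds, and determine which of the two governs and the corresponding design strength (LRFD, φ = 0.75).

E80XX → F_EXX = 80 ksi.
t_e = 0.707 × 0.375 = 0.2651 in; L = 29 in.
Weld metal: φR_n = 0.75 × 0.6 × 80 × 0.2651 × 29 = 276.8 kips.
Base metal (shear rupture): φR_n = 0.75 × 0.6 × 65 × 0.625 × 29 = 530.2 kips.
Governing: weld metal.

φR_n ≈ 277 kips (weld metal governs)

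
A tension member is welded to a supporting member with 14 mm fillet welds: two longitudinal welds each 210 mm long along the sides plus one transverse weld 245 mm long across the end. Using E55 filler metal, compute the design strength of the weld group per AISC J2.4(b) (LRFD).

E55XX → F_EXX = 550 MPa.
t_e = 0.707 × 14 = 9.898 mm.
R_nwl = 0.6 × 550 × 9.898 × 420 × 10⁻³ = 1372 kN (longitudinal, 2 welds).
R_nwt = 0.6 × 550 × 9.898 × 245 × 10⁻³ = 800.3 kN (transverse, base value).
(i) R_nwl + R_nwt = 2172 kN; (ii) 0.85 R_nwl + 1.5 R_nwt = 2366 kN.
R_n = max = 2366 kN [governs: (ii)]; φR_n = 1775 kN.

φR_n ≈ 1770 kN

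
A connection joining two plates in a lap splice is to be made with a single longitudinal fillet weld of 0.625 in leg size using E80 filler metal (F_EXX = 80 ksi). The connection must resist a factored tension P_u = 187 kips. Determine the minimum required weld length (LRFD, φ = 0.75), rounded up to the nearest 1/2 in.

L = 12 in

Throat t_e = 0.707 × 0.625 = 0.4419 in.
φr_n = 0.75 × 0.6 × 80 × 0.4419 = 15.91 kips/in.
L_req = P_u / φr_n = 187 / 15.91 = 11.76 in total.
Round up → use L = 12 in.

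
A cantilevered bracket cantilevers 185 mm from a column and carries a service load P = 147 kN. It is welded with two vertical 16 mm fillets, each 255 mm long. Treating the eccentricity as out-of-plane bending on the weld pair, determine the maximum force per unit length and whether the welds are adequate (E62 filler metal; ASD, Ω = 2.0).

f_max ≈ 1290 N/mm; adequate

E62XX → F_EXX = 620 MPa.
L_w = 2 × 255 = 510 mm; section modulus (unit throat) S = 2 × L²/6 = 21680 mm².
Direct shear f_v = P/L_w = 147×10³/510 = 288.2 N/mm.
Moment M = P × e = 147×10³ × 185 = 27195000 N·mm; bending f_b = M/S = 1255 N/mm.
f_max = √(f_v² + f_b²) = √(288.2² + 1255²) = 1287 N/mm.
r_n/Ω = (1/2.0) × 0.6 × 620 × (0.707 × 16) = 2104 N/mm → adequate.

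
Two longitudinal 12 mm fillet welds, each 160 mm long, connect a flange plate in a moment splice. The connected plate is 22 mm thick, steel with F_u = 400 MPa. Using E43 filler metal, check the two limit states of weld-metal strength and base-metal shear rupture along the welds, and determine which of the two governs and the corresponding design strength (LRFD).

E43XX → F_EXX = 430 MPa.
t_e = 0.707 × 12 = 8.484 mm; L = 320 mm.
Weld metal: φR_n = 0.75 × 0.6 × 430 × 8.484 × 320 × 10⁻³ = 525.3 kN.
Base metal (shear rupture): φR_n = 0.75 × 0.6 × 400 × 22 × 320 × 10⁻³ = 1267 kN.
Governing: weld metal.

φR_n ≈ 525 kN (weld metal governs)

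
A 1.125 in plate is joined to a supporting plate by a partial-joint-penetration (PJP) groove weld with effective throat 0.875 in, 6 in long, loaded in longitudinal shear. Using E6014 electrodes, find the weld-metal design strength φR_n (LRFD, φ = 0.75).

φR_n ≈ 142 kip

E60XX → F_EXX = 60 ksi.
Effective throat (given) t_e = 0.875 in.
A_we = 0.875 × 6 = 5.25 in².
F_nw = 0.6 F_EXX = 36 ksi.
φR_n = 0.75 × 36 × 5.25 = 141.8 kip.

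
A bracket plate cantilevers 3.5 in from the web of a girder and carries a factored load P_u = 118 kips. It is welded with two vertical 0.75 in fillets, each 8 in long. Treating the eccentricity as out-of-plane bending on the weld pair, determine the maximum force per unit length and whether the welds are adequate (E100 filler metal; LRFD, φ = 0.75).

E100XX → F_EXX = 100 ksi.
L_w = 2 × 8 = 16 in; section modulus (unit throat) S = 2 × L²/6 = 21.33 in².
Direct shear f_v = P/L_w = 118/16 = 7.375 kip/in.
Moment M = P × e = 118 × 3.5 = 413 kip·in; bending f_b = M/S = 19.36 kip/in.
f_max = √(f_v² + f_b²) = √(7.375² + 19.36²) = 20.72 kip/in.
φr_n = 0.75 × 0.6 × 100 × (0.707 × 0.75) = 23.86 kip/in → adequate.

f_max ≈ 20.7 kip/in; adequate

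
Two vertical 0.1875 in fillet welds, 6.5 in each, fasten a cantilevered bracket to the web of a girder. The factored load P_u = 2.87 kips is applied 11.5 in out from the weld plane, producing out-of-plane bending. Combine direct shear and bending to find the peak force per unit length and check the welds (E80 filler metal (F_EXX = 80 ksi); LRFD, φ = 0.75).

f_max ≈ 2.35 kip/in; adequate

L_w = 2 × 6.5 = 13 in; section modulus (unit throat) S = 2 × L²/6 = 14.08 in².
Direct shear f_v = P/L_w = 2.87/13 = 0.2208 kip/in.
Moment M = P × e = 2.87 × 11.5 = 33.005 kip·in; bending f_b = M/S = 2.344 kip/in.
f_max = √(f_v² + f_b²) = √(0.2208² + 2.344²) = 2.354 kip/in.
φr_n = 0.75 × 0.6 × 80 × (0.707 × 0.1875) = 4.772 kip/in → adequate.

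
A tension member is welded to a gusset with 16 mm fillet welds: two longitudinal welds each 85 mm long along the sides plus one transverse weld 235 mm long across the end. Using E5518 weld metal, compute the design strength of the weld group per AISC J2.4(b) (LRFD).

E55XX → F_EXX = 550 MPa.
t_e = 0.707 × 16 = 11.31 mm.
R_nwl = 0.6 × 550 × 11.31 × 170 × 10⁻³ = 634.6 kN (longitudinal, 2 welds).
R_nwt = 0.6 × 550 × 11.31 × 235 × 10⁻³ = 877.2 kN (transverse, base value).
(i) R_nwl + R_nwt = 1512 kN; (ii) 0.85 R_nwl + 1.5 R_nwt = 1855 kN.
R_n = max = 1855 kN [governs: (ii)]; φR_n = 1391 kN.

φR_n ≈ 1390 kN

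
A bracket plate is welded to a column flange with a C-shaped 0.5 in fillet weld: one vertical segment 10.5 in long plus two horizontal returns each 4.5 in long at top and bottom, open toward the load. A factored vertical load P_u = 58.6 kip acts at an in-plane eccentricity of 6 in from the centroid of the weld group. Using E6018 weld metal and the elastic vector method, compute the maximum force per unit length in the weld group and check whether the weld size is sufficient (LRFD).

E60XX → F_EXX = 60 ksi.
Total weld length L_w = 19.5 in. Treat welds as unit-width lines.
Centroid: x̄ = 2×4.5×2.25 / 19.5 = 1.038 in from the vertical weld.
Polar moment about centroid: J = I_x + I_y = [10.5³/12 + 2×4.5×5.25²] + [10.5×1.038² + 2(4.5³/12 + 4.5×1.212²)] = 384.3 in³.
Direct shear f_v = P/L_w = 58.6 / 19.5 = 3.005 kip/in (vertical).
Torsion M = P·e = 58.6 × 6 = 351.6 kip·in.
Critical point at (x, y) = (3.462, 5.25) from centroid. f_tx = M·y/J = 4.804 kip/in; f_ty = M·x/J = 3.167 kip/in.
Resultant f_max = √[f_tx² + (f_v + f_ty)²] = √[4.804² + (3.005 + 3.167)²] = 7.822 kip/in.
Capacity per unit length: φr_n = 0.75 × 0.6 × 60 × (0.707 × 0.5) = 9.544 kip/in.
7.822 ≤ 9.544 → adequate.

f_max ≈ 7.82 kip/in; adequate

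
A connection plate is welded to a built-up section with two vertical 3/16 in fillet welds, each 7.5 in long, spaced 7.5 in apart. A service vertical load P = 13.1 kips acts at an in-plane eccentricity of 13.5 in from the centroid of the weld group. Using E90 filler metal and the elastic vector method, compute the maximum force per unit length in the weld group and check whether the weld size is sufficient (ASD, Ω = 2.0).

f_max ≈ 4 kip/in; NOT adequate

E90XX → F_EXX = 90 ksi.
Total weld length L_w = 15 in. Treat welds as unit-width lines.
Polar moment about centroid: J = 2[d³/12 + d(b/2)²] = 2[7.5³/12 + 7.5×3.75²] = 281.2 in³.
Direct shear f_v = P/L_w = 13.1 / 15 = 0.8733 kip/in (vertical).
Torsion M = P·e = 13.1 × 13.5 = 176.85 kip·in.
Critical point at (x, y) = (3.75, 3.75) from centroid. f_tx = M·y/J = 2.358 kip/in; f_ty = M·x/J = 2.358 kip/in.
Resultant f_max = √[f_tx² + (f_v + f_ty)²] = √[2.358² + (0.8733 + 2.358)²] = 4 kip/in.
Capacity per unit length: r_n/Ω = (1/2.0) × 0.6 × 90 × (0.707 × 0.1875) = 3.579 kip/in.
4 > 3.579 → NOT adequate.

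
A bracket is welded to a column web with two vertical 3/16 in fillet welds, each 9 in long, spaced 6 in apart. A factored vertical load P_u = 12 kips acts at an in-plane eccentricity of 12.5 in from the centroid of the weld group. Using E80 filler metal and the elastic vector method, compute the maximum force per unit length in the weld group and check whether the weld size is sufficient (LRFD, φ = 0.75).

f_max ≈ 3.28 kip/in; adequate

E80XX → F_EXX = 80 ksi.
Total weld length L_w = 18 in. Treat welds as unit-width lines.
Polar moment about centroid: J = 2[d³/12 + d(b/2)²] = 2[9³/12 + 9×3²] = 283.5 in³.
Direct shear f_v = P/L_w = 12 / 18 = 0.6667 kip/in (vertical).
Torsion M = P·e = 12 × 12.5 = 150 kip·in.
Critical point at (x, y) = (3, 4.5) from centroid. f_tx = M·y/J = 2.381 kip/in; f_ty = M·x/J = 1.587 kip/in.
Resultant f_max = √[f_tx² + (f_v + f_ty)²] = √[2.381² + (0.6667 + 1.587)²] = 3.279 kip/in.
Capacity per unit length: φr_n = 0.75 × 0.6 × 80 × (0.707 × 0.1875) = 4.772 kip/in.
3.279 ≤ 4.772 → adequate.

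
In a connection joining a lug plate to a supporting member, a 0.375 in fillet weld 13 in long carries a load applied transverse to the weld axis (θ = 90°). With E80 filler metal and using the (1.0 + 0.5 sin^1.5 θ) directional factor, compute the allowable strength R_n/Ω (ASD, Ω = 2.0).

E80XX → F_EXX = 80 ksi.
t_e = 0.707 × 0.375 = 0.2651 in; A_we = 0.2651 × 13 = 3.447 in².
Directional factor: 1.0 + 0.5 sin^1.5(90°) = 1.5.
F_nw = 0.6 × 80 × 1.5 = 72 ksi.
R_n/Ω = (72 × 3.447) / 2.0 = 124.1 kips.

R_n/Ω ≈ 124 kips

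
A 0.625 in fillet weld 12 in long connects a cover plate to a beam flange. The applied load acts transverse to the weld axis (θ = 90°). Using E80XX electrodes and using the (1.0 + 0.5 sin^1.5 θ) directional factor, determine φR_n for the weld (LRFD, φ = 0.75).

φR_n ≈ 286 kips

E80XX → F_EXX = 80 ksi.
t_e = 0.707 × 0.625 = 0.4419 in; A_we = 0.4419 × 12 = 5.302 in².
Directional factor: 1.0 + 0.5 sin^1.5(90°) = 1.5.
F_nw = 0.6 × 80 × 1.5 = 72 ksi.
φR_n = 0.75 × 72 × 5.302 = 286.3 kips.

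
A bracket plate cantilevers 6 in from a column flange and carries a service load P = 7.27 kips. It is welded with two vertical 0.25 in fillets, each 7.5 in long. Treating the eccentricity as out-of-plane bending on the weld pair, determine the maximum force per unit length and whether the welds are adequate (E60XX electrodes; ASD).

E60XX → F_EXX = 60 ksi.
L_w = 2 × 7.5 = 15 in; section modulus (unit throat) S = 2 × L²/6 = 18.75 in².
Direct shear f_v = P/L_w = 7.27/15 = 0.4847 kip/in.
Moment M = P × e = 7.27 × 6 = 43.62 kip·in; bending f_b = M/S = 2.326 kip/in.
f_max = √(f_v² + f_b²) = √(0.4847² + 2.326²) = 2.376 kip/in.
r_n/Ω = (1/2.0) × 0.6 × 60 × (0.707 × 0.25) = 3.181 kip/in → adequate.

f_max ≈ 2.38 kip/in; adequate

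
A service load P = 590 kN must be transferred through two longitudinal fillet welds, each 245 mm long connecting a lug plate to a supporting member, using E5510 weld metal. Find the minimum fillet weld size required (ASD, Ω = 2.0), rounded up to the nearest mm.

E55XX → F_EXX = 550 MPa.
Total weld length L = 490 mm.
Required throat t_e = P × Ω / (0.6 F_EXX × L) = 590 × 2.0 / (0.6 × 550 × 490 × 10⁻³) = 7.297 mm.
Required leg w = t_e / 0.707 = 10.32 mm → use 11 mm.

w = 11 mm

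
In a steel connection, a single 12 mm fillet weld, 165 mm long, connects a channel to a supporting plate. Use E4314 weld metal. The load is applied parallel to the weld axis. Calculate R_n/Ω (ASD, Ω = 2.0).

E43XX → F_EXX = 430 MPa.
Effective throat t_e = 0.707 × 12 = 8.484 mm.
Total length L = 165 mm; A_we = 8.484 × 165 = 1400 mm².
F_nw = 0.6 F_EXX = 0.6 × 430 = 258 MPa.
R_n = 258 × 1400 × 10⁻³ = 361.2 kN; R_n/Ω = 361.2/2.0 = 180.6 kN.

R_n/Ω ≈ 181 kN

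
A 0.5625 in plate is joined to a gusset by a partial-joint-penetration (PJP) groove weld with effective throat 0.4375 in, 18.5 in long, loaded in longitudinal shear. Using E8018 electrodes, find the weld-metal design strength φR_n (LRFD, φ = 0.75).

E80XX → F_EXX = 80 ksi.
Effective throat (given) t_e = 0.4375 in.
A_we = 0.4375 × 18.5 = 8.094 in².
F_nw = 0.6 F_EXX = 48 ksi.
φR_n = 0.75 × 48 × 8.094 = 291.4 kips.

φR_n ≈ 291 kips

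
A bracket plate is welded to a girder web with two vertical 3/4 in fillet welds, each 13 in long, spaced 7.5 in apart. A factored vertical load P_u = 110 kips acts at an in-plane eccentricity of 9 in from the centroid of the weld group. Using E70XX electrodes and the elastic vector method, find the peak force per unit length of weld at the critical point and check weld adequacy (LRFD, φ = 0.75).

E70XX → F_EXX = 70 ksi.
Total weld length L_w = 26 in. Treat welds as unit-width lines.
Polar moment about centroid: J = 2[d³/12 + d(b/2)²] = 2[13³/12 + 13×3.75²] = 731.8 in³.
Direct shear f_v = P/L_w = 110 / 26 = 4.231 kip/in (vertical).
Torsion M = P·e = 110 × 9 = 990 kip·in.
Critical point at (x, y) = (3.75, 6.5) from centroid. f_tx = M·y/J = 8.793 kip/in; f_ty = M·x/J = 5.073 kip/in.
Resultant f_max = √[f_tx² + (f_v + f_ty)²] = √[8.793² + (4.231 + 5.073)²] = 12.8 kip/in.
Capacity per unit length: φr_n = 0.75 × 0.6 × 70 × (0.707 × 0.75) = 16.7 kip/in.
12.8 ≤ 16.7 → adequate.

f_max ≈ 12.8 kip/in; adequate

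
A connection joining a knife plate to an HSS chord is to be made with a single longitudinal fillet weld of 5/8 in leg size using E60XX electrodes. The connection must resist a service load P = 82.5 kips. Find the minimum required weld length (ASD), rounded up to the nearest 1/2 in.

E60XX → F_EXX = 60 ksi.
Throat t_e = 0.707 × 0.625 = 0.4419 in.
r_n/Ω = (0.6 × 60 × 0.4419) / 2.0 = 7.954 kip/in.
L_req = P / (r_n/Ω) = 82.5 / 7.954 = 10.37 in total.
Round up → use L = 10.5 in.

L = 10.5 in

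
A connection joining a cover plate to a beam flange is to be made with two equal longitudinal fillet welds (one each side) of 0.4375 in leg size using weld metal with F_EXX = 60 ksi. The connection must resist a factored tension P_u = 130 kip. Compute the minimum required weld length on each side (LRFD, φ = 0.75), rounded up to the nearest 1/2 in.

L = 8 in on each side

Throat t_e = 0.707 × 0.4375 = 0.3093 in.
φr_n = 0.75 × 0.6 × 60 × 0.3093 = 8.351 kip/in.
L_req = P_u / φr_n = 130 / 8.351 = 15.57 in total.
Per side: 15.57 / 2 = 7.783 in.
Round up → use L = 8 in on each side.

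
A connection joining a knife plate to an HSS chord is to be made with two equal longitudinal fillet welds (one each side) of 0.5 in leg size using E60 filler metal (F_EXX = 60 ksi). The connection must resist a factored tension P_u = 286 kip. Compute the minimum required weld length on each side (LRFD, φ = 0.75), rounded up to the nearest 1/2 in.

Throat t_e = 0.707 × 0.5 = 0.3535 in.
φr_n = 0.75 × 0.6 × 60 × 0.3535 = 9.544 kip/in.
L_req = P_u / φr_n = 286 / 9.544 = 29.96 in total.
Per side: 29.96 / 2 = 14.98 in.
Round up → use L = 15 in on each side.

L = 15 in on each side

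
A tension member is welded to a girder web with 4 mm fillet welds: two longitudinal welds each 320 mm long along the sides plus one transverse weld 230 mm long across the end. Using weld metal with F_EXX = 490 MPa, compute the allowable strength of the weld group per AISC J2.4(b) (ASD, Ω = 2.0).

t_e = 0.707 × 4 = 2.828 mm.
R_nwl = 0.6 × 490 × 2.828 × 640 × 10⁻³ = 532.1 kN (longitudinal, 2 welds).
R_nwt = 0.6 × 490 × 2.828 × 230 × 10⁻³ = 191.2 kN (transverse, base value).
(i) R_nwl + R_nwt = 723.3 kN; (ii) 0.85 R_nwl + 1.5 R_nwt = 739.1 kN.
R_n = max = 739.1 kN [governs: (ii)]; R_n/Ω = 369.6 kN.

R_n/Ω ≈ 370 kN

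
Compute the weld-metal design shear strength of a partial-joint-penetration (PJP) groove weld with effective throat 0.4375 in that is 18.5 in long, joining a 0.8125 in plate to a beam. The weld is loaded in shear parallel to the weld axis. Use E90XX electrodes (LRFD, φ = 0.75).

E90XX → F_EXX = 90 ksi.
Effective throat (given) t_e = 0.4375 in.
A_we = 0.4375 × 18.5 = 8.094 in².
F_nw = 0.6 F_EXX = 54 ksi.
φR_n = 0.75 × 54 × 8.094 = 327.8 kip.

φR_n ≈ 328 kip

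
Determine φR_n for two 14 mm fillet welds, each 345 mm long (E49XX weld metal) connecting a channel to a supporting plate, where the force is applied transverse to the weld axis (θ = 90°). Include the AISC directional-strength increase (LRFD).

E49XX → F_EXX = 490 MPa.
t_e = 0.707 × 14 = 9.898 mm; A_we = 9.898 × 690 = 6830 mm².
Directional factor: 1.0 + 0.5 sin^1.5(90°) = 1.5.
F_nw = 0.6 × 490 × 1.5 = 441 MPa.
φR_n = 0.75 × 441 × 6830 × 10⁻³ = 2259 kN.

φR_n ≈ 2260 kN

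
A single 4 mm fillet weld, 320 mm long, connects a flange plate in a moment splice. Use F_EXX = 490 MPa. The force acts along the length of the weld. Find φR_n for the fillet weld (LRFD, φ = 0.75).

φR_n ≈ 200 kN

Effective throat t_e = 0.707 × 4 = 2.828 mm.
Total length L = 320 mm; A_we = 2.828 × 320 = 905 mm².
F_nw = 0.6 F_EXX = 0.6 × 490 = 294 MPa.
φR_n = 0.75 × 294 × 905 × 10⁻³ = 199.5 kN.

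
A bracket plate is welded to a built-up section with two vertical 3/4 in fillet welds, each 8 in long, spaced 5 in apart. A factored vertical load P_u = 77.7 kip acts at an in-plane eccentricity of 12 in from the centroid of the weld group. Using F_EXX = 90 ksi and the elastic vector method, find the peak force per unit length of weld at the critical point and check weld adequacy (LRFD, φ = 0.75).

Total weld length L_w = 16 in. Treat welds as unit-width lines.
Polar moment about centroid: J = 2[d³/12 + d(b/2)²] = 2[8³/12 + 8×2.5²] = 185.3 in³.
Direct shear f_v = P/L_w = 77.7 / 16 = 4.856 kip/in (vertical).
Torsion M = P·e = 77.7 × 12 = 932.4 kip·in.
Critical point at (x, y) = (2.5, 4) from centroid. f_tx = M·y/J = 20.12 kip/in; f_ty = M·x/J = 12.58 kip/in.
Resultant f_max = √[f_tx² + (f_v + f_ty)²] = √[20.12² + (4.856 + 12.58)²] = 26.63 kip/in.
Capacity per unit length: φr_n = 0.75 × 0.6 × 90 × (0.707 × 0.75) = 21.48 kip/in.
26.63 > 21.48 → NOT adequate.

f_max ≈ 26.6 kip/in; NOT adequate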